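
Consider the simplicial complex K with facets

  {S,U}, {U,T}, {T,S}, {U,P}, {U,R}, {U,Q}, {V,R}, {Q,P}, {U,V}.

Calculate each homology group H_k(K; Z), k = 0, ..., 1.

We work with the vertex ordering P < Q < R < S < T < U < V. The simplices of K, each written with vertices in increasing order, are:

  0-simplices (7): P, Q, R, S, T, U, V
  1-simplices (9): PQ, PU, QU, RU, RV, ST, SU, TU, UV

Hence C_0 ≅ Z^7, C_1 ≅ Z^9.

Boundary ∂_1: C_1 → C_0 is given by ∂[p,q] = [q] − [p].
The resulting 7×9 matrix has rank 6, and its Smith normal form has invariant factors (1,1,1,1,1,1).

Now H_k = ker ∂_k / im ∂_{k+1}, so:

  H_0: rank C_0 − rank ∂_1 = 7 − 6 = 1, and the invariant factors of ∂_1 are all 1, so H_0 = Z.
  H_1: rank ker ∂_1 − rank ∂_2 = (9 − 6) − 0 = 3, and there is no ∂_2, so H_1 = Z^3.

H_0 = Z,  H_1 = Z^3.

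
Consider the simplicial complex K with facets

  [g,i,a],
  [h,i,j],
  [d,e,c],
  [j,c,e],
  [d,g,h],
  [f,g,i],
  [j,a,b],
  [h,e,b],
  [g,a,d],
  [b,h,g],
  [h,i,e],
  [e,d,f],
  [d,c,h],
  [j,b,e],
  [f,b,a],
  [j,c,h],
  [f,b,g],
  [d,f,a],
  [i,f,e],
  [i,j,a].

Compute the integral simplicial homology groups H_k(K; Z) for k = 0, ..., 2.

Order the vertices as a < b < c < d < e < f < g < h < i < j. Listing each simplex with vertices in this order, K has dimension 2 with simplices:

  0-simplices (10): a, b, c, d, e, f, g, h, i, j
  1-simplices (30): ab, ad, af, ag, ai, aj, be, bf, bg, bh, bj, cd, ce, ch, cj, de, df, dg, dh, ef, eh, ei, ej, fg, fi, gh, gi, hi, hj, ij
  2-simplices (20): abf, abj, adf, adg, agi, aij, beh, bej, bfg, bgh, cde, cdh, cej, chj, def, dgh, efi, ehi, fgi, hij

Hence C_0 ≅ Z^10, C_1 ≅ Z^30, C_2 ≅ Z^20.

The boundary map ∂_1: C_1 → C_0 maps an edge to its endpoints' difference, ∂[p,q] = q − p. For instance
  ∂fg = g − f.
As a 10×30 matrix over Z this has rank 9, with invariant factors (1,1,1,1,1,1,1,1,1).

∂_2: C_2 → C_1 acts by ∂[p,q,r] = [q,r] − [p,r] + [p,q]. For instance
  ∂ehi = hi − ei + eh,
  ∂bgh = gh − bh + bg.
As a 30×20 matrix over Z this has rank 20, with invariant factors (1,1,1,1,1,1,1,1,1,1,1,1,1,1,1,1,1,1,1,2).

Computing H_k = (kernel of ∂_k) / (image of ∂_{k+1}):

  H_0: rank C_0 − rank ∂_1 = 10 − 9 = 1, and the invariant factors of ∂_1 are all 1, so H_0 = Z.
  H_1: rank ker ∂_1 − rank ∂_2 = (30 − 9) − 20 = 1, and ∂_2 has invariant factor 2 > 1, so H_1 = Z ⊕ Z/2.
  H_2: rank ker ∂_2 − rank ∂_3 = (20 − 20) − 0 = 0, and there is no ∂_3, so H_2 = 0.

As a check, the Euler characteristic is 10 − 30 + 20 = 0, which agrees with 1 − 1 + 0 = 0.
(K is a triangulation of the Klein bottle.)

H_0 = Z,  H_1 = Z ⊕ Z/2,  H_2 = 0.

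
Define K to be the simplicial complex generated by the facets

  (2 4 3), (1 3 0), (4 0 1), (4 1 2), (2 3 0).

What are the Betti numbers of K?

Fix the vertex order 0 < 1 < 2 < 3 < 4 and write every simplex with vertices in increasing order. Then dim K = 2 and the simplices of K are:

  0-simplices (5): [0], [1], [2], [3], [4]
  1-simplices (10): [0,1], [0,2], [0,3], [0,4], [1,2], [1,3], [1,4], [2,3], [2,4], [3,4]
  2-simplices (5): [0,1,3], [0,1,4], [0,2,3], [1,2,4], [2,3,4]

giving chain groups C_0 ≅ Z^5, C_1 ≅ Z^10, C_2 ≅ Z^5.

The boundary map ∂_1: C_1 → C_0 sends each edge [p,q] (with p < q) to q − p.
This gives a 5×10 integer matrix of rank 4; reducing to Smith normal form yields diagonal entries (1,1,1,1).

The boundary map ∂_2: C_2 → C_1 maps a triangle to the signed sum of its edges. For instance
  ∂[0,2,3] = [2,3] − [0,3] + [0,2],
  ∂[1,2,4] = [2,4] − [1,4] + [1,2].
As a 10×5 matrix over Z this has rank 5, with invariant factors (1,1,1,1,1).

Reading off H_k = ker ∂_k / im ∂_{k+1}:

  H_0: rank C_0 − rank ∂_1 = 5 − 4 = 1, and the invariant factors of ∂_1 are all 1, so H_0 ≅ Z.
  H_1: rank ker ∂_1 − rank ∂_2 = (10 − 4) − 5 = 1, and the invariant factors of ∂_2 are all 1, so H_1 ≅ Z.
  H_2: rank ker ∂_2 − rank ∂_3 = (5 − 5) − 0 = 0, and there is no ∂_3, so H_2 ≅ 0.

Hence the Betti numbers are b_0 = 1, b_1 = 1, b_2 = 0.

b_0 = 1, b_1 = 1, b_2 = 0.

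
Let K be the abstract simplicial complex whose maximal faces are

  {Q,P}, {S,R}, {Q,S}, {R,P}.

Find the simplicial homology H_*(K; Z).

H_0 = Z,  H_1 = Z.

Fix the vertex order P < Q < R < S and write every simplex with vertices in increasing order. Then dim K = 1 and the simplices of K are:

  0-simplices (4): P, Q, R, S
  1-simplices (4): PQ, PR, QS, RS

so the chain groups are C_0 ≅ Z^4, C_1 ≅ Z^4.

The boundary map ∂_1: C_1 → C_0 maps an edge to its endpoints' difference, ∂[p,q] = q − p. For instance
  ∂PQ = Q − P.
As a 4×4 matrix over Z this has rank 3, with invariant factors (1,1,1).

Reading off H_k = ker ∂_k / im ∂_{k+1}:

  H_0: rank C_0 − rank ∂_1 = 4 − 3 = 1, and the invariant factors of ∂_1 are all 1, so H_0 = Z.
  H_1: rank ker ∂_1 − rank ∂_2 = (4 − 3) − 0 = 1, and there is no ∂_2, so H_1 = Z.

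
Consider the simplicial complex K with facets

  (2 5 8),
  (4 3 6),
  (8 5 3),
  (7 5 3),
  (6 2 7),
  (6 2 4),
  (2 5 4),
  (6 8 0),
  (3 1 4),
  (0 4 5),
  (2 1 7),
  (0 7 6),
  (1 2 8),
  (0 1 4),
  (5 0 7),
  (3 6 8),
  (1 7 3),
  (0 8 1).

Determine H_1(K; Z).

Take the total order 0 < 1 < 2 < 3 < 4 < 5 < 6 < 7 < 8 on the vertex set. Then K (dimension 2) consists of the simplices:

  0-simplices (9): [0], [1], [2], [3], [4], [5], [6], [7], [8]
  1-simplices (27): (27 of them)
  2-simplices (18): [0,1,4], [0,1,8], [0,4,5], [0,5,7], [0,6,7], [0,6,8], [1,2,7], [1,2,8], [1,3,4], [1,3,7], [2,4,5], [2,4,6], [2,5,8], [2,6,7], [3,4,6], [3,5,7], [3,5,8], [3,6,8]

giving chain groups C_0 ≅ Z^9, C_1 ≅ Z^27, C_2 ≅ Z^18.

Boundary ∂_1: C_1 → C_0 sends each edge [p,q] (with p < q) to q − p. For instance
  ∂[1,7] = [7] − [1].
The 9×27 boundary matrix has rank 8 and Smith normal form diag(1,1,1,1,1,1,1,1).

∂_2: C_2 → C_1 sends each 2-simplex [p,q,r] to [q,r] − [p,r] + [p,q]. For instance
  ∂[2,4,5] = [4,5] − [2,5] + [2,4],
  ∂[0,5,7] = [5,7] − [0,7] + [0,5].
This gives a 27×18 integer matrix of rank 17; reducing to Smith normal form yields diagonal entries (1,1,1,1,1,1,1,1,1,1,1,1,1,1,1,1,1).

Computing H_k = (kernel of ∂_k) / (image of ∂_{k+1}):

  H_1: rank ker ∂_1 − rank ∂_2 = (27 − 8) − 17 = 2, and the invariant factors of ∂_2 are all 1, so H_1 = Z^2.

H_1 = Z^2.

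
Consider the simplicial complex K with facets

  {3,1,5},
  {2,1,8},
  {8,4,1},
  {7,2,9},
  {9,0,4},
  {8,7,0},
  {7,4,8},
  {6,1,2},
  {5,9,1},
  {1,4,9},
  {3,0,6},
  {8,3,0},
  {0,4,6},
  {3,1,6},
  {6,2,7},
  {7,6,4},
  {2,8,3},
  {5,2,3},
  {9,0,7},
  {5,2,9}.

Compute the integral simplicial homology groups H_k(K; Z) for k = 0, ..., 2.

H_0 ≅ Z,  H_1 ≅ Z ⊕ Z/2,  H_2 = 0.

We work with the vertex ordering 0 < 1 < 2 < 3 < 4 < 5 < 6 < 7 < 8 < 9. The simplices of K, each written with vertices in increasing order, are:

  0-simplices (10): [0], [1], [2], [3], [4], [5], [6], [7], [8], [9]
  1-simplices (30): (30 of them)
  2-simplices (20): (20 of them)

Hence C_0 ≅ Z^10, C_1 ≅ Z^30, C_2 ≅ Z^20.

∂_1: C_1 → C_0 is given by ∂[p,q] = [q] − [p].
As a 10×30 matrix over Z this has rank 9, with invariant factors (1,1,1,1,1,1,1,1,1).

Boundary ∂_2: C_2 → C_1 maps a triangle to the signed sum of its edges. For instance
  ∂[4,6,7] = [6,7] − [4,7] + [4,6],
  ∂[0,4,9] = [4,9] − [0,9] + [0,4].
The resulting 30×20 matrix has rank 20, and its Smith normal form has invariant factors (1,1,1,1,1,1,1,1,1,1,1,1,1,1,1,1,1,1,1,2).

Now H_k = ker ∂_k / im ∂_{k+1}, so:

  H_0: rank C_0 − rank ∂_1 = 10 − 9 = 1, and the invariant factors of ∂_1 are all 1, so H_0 = Z.
  H_1: rank ker ∂_1 − rank ∂_2 = (30 − 9) − 20 = 1, and ∂_2 has invariant factor 2 > 1, so H_1 = Z ⊕ Z/2.
  H_2: rank ker ∂_2 − rank ∂_3 = (20 − 20) − 0 = 0, and there is no ∂_3, so H_2 = 0.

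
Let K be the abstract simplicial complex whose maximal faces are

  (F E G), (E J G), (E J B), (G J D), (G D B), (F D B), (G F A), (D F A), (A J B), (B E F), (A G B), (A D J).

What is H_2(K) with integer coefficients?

H_2 = 0.

Order the vertices as A < B < D < E < F < G < J. Listing each simplex with vertices in this order, K has dimension 2 with simplices:

  0-simplices (7): A, B, D, E, F, G, J
  1-simplices (18): AB, AD, AF, AG, AJ, BD, BE, BF, BG, BJ, DF, DG, DJ, EF, EG, EJ, FG, GJ
  2-simplices (12): ABG, ABJ, ADF, ADJ, AFG, BDF, BDG, BEF, BEJ, DGJ, EFG, EGJ

so the chain groups are C_0 ≅ Z^7, C_1 ≅ Z^18, C_2 ≅ Z^12.

Boundary ∂_1: C_1 → C_0 maps an edge to its endpoints' difference, ∂[p,q] = q − p.
As a 7×18 matrix over Z this has rank 6, with invariant factors (1,1,1,1,1,1).

The boundary map ∂_2: C_2 → C_1 acts by ∂[p,q,r] = [q,r] − [p,r] + [p,q]. For instance
  ∂EGJ = GJ − EJ + EG,
  ∂ABG = BG − AG + AB.
The resulting 18×12 matrix has rank 12, and its Smith normal form has invariant factors (1,1,1,1,1,1,1,1,1,1,1,2).

Now H_k = ker ∂_k / im ∂_{k+1}, so:

  H_2: rank ker ∂_2 − rank ∂_3 = (12 − 12) − 0 = 0, and there is no ∂_3, so H_2 = 0.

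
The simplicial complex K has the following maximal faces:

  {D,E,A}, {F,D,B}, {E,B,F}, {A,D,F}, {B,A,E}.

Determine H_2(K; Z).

H_2 = 0.

We work with the vertex ordering A < B < D < E < F. The simplices of K, each written with vertices in increasing order, are:

  0-simplices (5): A, B, D, E, F
  1-simplices (10): AB, AD, AE, AF, BD, BE, BF, DE, DF, EF
  2-simplices (5): ABE, ADE, ADF, BDF, BEF

giving chain groups C_0 ≅ Z^5, C_1 ≅ Z^10, C_2 ≅ Z^5.

The boundary map ∂_1: C_1 → C_0 is given by ∂[p,q] = [q] − [p]. For instance
  ∂BE = E − B.
As a 5×10 matrix over Z this has rank 4, with invariant factors (1,1,1,1).

∂_2: C_2 → C_1 maps a triangle to the signed sum of its edges. For instance
  ∂BEF = EF − BF + BE,
  ∂ABE = BE − AE + AB.
The 10×5 boundary matrix has rank 5 and Smith normal form diag(1,1,1,1,1).

Now H_k = ker ∂_k / im ∂_{k+1}, so:

  H_2: rank ker ∂_2 − rank ∂_3 = (5 − 5) − 0 = 0, and there is no ∂_3, so H_2 = 0.

(K is a triangulation of the Möbius band.)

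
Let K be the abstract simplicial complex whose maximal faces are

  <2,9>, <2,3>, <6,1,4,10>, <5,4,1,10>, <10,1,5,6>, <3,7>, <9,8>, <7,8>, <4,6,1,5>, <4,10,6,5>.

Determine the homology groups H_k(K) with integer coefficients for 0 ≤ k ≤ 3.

H_0 = Z^2,  H_1 = Z,  H_2 = 0,  H_3 = Z.

Fix the vertex order 1 < 2 < 3 < 4 < 5 < 6 < 7 < 8 < 9 < 10 and write every simplex with vertices in increasing order. Then dim K = 3 and the simplices of K are:

  0-simplices (10): [1], [2], [3], [4], [5], [6], [7], [8], [9], [10]
  1-simplices (15): [1,4], [1,5], [1,6], [1,10], [2,3], [2,9], [3,7], [4,5], [4,6], [4,10], [5,6], [5,10], [6,10], [7,8], [8,9]
  2-simplices (10): [1,4,5], [1,4,6], [1,4,10], [1,5,6], [1,5,10], [1,6,10], [4,5,6], [4,5,10], [4,6,10], [5,6,10]
  3-simplices (5): [1,4,5,6], [1,4,5,10], [1,4,6,10], [1,5,6,10], [4,5,6,10]

so the chain groups are C_0 ≅ Z^10, C_1 ≅ Z^15, C_2 ≅ Z^10, C_3 ≅ Z^5.

The boundary map ∂_1: C_1 → C_0 sends each edge [p,q] (with p < q) to q − p. For instance
  ∂[4,5] = [5] − [4].
The resulting 10×15 matrix has rank 8, and its Smith normal form has invariant factors (1,1,1,1,1,1,1,1).

Boundary ∂_2: C_2 → C_1 sends each 2-simplex [p,q,r] to [q,r] − [p,r] + [p,q]. For instance
  ∂[4,5,6] = [5,6] − [4,6] + [4,5],
  ∂[4,6,10] = [6,10] − [4,10] + [4,6].
The resulting 15×10 matrix has rank 6, and its Smith normal form has invariant factors (1,1,1,1,1,1).

Boundary ∂_3: C_3 → C_2 sends each 3-simplex σ to the alternating sum Σ_i (−1)^i (σ with its i-th vertex removed). For instance
  ∂[1,4,5,6] = [4,5,6] − [1,5,6] + [1,4,6] − [1,4,5],
  ∂[1,4,5,10] = [4,5,10] − [1,5,10] + [1,4,10] − [1,4,5].
This gives a 10×5 integer matrix of rank 4; reducing to Smith normal form yields diagonal entries (1,1,1,1).

From H_k ≅ ker(∂_k) / im(∂_{k+1}) we obtain:

  H_0: rank C_0 − rank ∂_1 = 10 − 8 = 2, and the invariant factors of ∂_1 are all 1, so H_0 ≅ Z^2.
  H_1: rank ker ∂_1 − rank ∂_2 = (15 − 8) − 6 = 1, and the invariant factors of ∂_2 are all 1, so H_1 ≅ Z.
  H_2: rank ker ∂_2 − rank ∂_3 = (10 − 6) − 4 = 0, and the invariant factors of ∂_3 are all 1, so H_2 ≅ 0.
  H_3: rank ker ∂_3 − rank ∂_4 = (5 − 4) − 0 = 1, and there is no ∂_4, so H_3 ≅ Z.

As a check, the Euler characteristic is 10 − 15 + 10 − 5 = 0, which agrees with 2 − 1 + 0 − 1 = 0.
(K is a triangulation of the disjoint union of the 3-sphere S^3 and the circle S^1.)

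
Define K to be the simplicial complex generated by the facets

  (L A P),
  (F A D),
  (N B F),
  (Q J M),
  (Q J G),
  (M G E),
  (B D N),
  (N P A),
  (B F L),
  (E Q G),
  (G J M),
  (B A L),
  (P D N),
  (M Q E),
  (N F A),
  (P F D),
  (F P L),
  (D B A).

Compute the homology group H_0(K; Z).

Fix the vertex order A < B < D < E < F < G < J < L < M < N < P < Q and write every simplex with vertices in increasing order. Then dim K = 2 and the simplices of K are:

  0-simplices (12): A, B, D, E, F, G, J, L, M, N, P, Q
  1-simplices (27): AB, AD, AF, AL, AN, AP, BD, BF, BL, BN, DF, DN, DP, EG, EM, EQ, FL, FN, FP, GJ, GM, GQ, JM, JQ, LP, MQ, NP
  2-simplices (18): ABD, ABL, ADF, AFN, ALP, ANP, BDN, BFL, BFN, DFP, DNP, EGM, EGQ, EMQ, FLP, GJM, GJQ, JMQ

giving chain groups C_0 ≅ Z^12, C_1 ≅ Z^27, C_2 ≅ Z^18.

Boundary ∂_1: C_1 → C_0 sends each edge [p,q] (with p < q) to q − p. For instance
  ∂DF = F − D.
The resulting 12×27 matrix has rank 10, and its Smith normal form has invariant factors (1,1,1,1,1,1,1,1,1,1).

∂_2: C_2 → C_1 acts by ∂[p,q,r] = [q,r] − [p,r] + [p,q]. For instance
  ∂EGQ = GQ − EQ + EG,
  ∂EMQ = MQ − EQ + EM.
As a 27×18 matrix over Z this has rank 17, with invariant factors (1,1,1,1,1,1,1,1,1,1,1,1,1,1,1,1,2).

From H_k ≅ ker(∂_k) / im(∂_{k+1}) we obtain:

  H_0: rank C_0 − rank ∂_1 = 12 − 10 = 2, and the invariant factors of ∂_1 are all 1, so H_0 ≅ Z^2.

H_0 ≅ Z^2.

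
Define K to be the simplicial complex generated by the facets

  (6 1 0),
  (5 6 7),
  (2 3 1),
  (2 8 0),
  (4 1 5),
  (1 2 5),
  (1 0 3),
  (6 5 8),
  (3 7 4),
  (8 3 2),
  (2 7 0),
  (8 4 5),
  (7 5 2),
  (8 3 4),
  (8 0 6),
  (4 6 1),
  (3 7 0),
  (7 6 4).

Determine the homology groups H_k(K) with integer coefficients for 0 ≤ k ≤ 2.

H_0 ≅ Z,  H_1 ≅ Z ⊕ Z/2,  H_2 = 0.

We work with the vertex ordering 0 < 1 < 2 < 3 < 4 < 5 < 6 < 7 < 8. The simplices of K, each written with vertices in increasing order, are:

  0-simplices (9): [0], [1], [2], [3], [4], [5], [6], [7], [8]
  1-simplices (27): (27 of them)
  2-simplices (18): [0,1,3], [0,1,6], [0,2,7], [0,2,8], [0,3,7], [0,6,8], [1,2,3], [1,2,5], [1,4,5], [1,4,6], [2,3,8], [2,5,7], [3,4,7], [3,4,8], [4,5,8], [4,6,7], [5,6,7], [5,6,8]

Hence C_0 ≅ Z^9, C_1 ≅ Z^27, C_2 ≅ Z^18.

Boundary ∂_1: C_1 → C_0 is given by ∂[p,q] = [q] − [p].
The resulting 9×27 matrix has rank 8, and its Smith normal form has invariant factors (1,1,1,1,1,1,1,1).

Boundary ∂_2: C_2 → C_1 maps a triangle to the signed sum of its edges. For instance
  ∂[3,4,7] = [4,7] − [3,7] + [3,4],
  ∂[5,6,7] = [6,7] − [5,7] + [5,6].
The resulting 27×18 matrix has rank 18, and its Smith normal form has invariant factors (1,1,1,1,1,1,1,1,1,1,1,1,1,1,1,1,1,2).

From H_k ≅ ker(∂_k) / im(∂_{k+1}) we obtain:

  H_0: rank C_0 − rank ∂_1 = 9 − 8 = 1, and the invariant factors of ∂_1 are all 1, so H_0 = Z.
  H_1: rank ker ∂_1 − rank ∂_2 = (27 − 8) − 18 = 1, and ∂_2 has invariant factor 2 > 1, so H_1 = Z ⊕ Z/2.
  H_2: rank ker ∂_2 − rank ∂_3 = (18 − 18) − 0 = 0, and there is no ∂_3, so H_2 = 0.

As a check, the Euler characteristic is 9 − 27 + 18 = 0, which agrees with 1 − 1 + 0 = 0.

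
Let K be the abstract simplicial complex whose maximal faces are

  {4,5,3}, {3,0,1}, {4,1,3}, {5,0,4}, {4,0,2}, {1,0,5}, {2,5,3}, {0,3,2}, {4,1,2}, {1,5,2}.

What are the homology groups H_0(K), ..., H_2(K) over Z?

H_0 ≅ Z,  H_1 ≅ Z/2,  H_2 = 0.

K has 6 vertices, 15 edges, 10 triangles.
rank ∂_0 = 0, rank ∂_1 = 5 ⇒ b_0 = 6 − 0 − 5 = 1; all invariant factors of ∂_1 are 1 so no torsion. So H_0 = Z.
rank ∂_1 = 5, rank ∂_2 = 10 ⇒ b_1 = 15 − 5 − 10 = 0; ∂_2 has invariant factor(s) [2] giving torsion. So H_1 = Z/2.
rank ∂_2 = 10, rank ∂_3 = 0 ⇒ b_2 = 10 − 10 − 0 = 0. So H_2 = 0.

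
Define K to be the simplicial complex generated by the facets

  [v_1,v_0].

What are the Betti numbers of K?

b_0 = 1, b_1 = 0.

Take the total order v_0 < v_1 on the vertex set. Then K (dimension 1) consists of the simplices:

  0-simplices (2): [v_0], [v_1]
  1-simplices (1): [v_0,v_1]

giving chain groups C_0 ≅ Z^2, C_1 ≅ Z^1.

∂_1: C_1 → C_0 maps an edge to its endpoints' difference, ∂[p,q] = q − p. For instance
  ∂[v_0,v_1] = [v_1] − [v_0].
The 2×1 boundary matrix has rank 1 and Smith normal form diag(1).

From H_k ≅ ker(∂_k) / im(∂_{k+1}) we obtain:

  H_0: rank C_0 − rank ∂_1 = 2 − 1 = 1, and the invariant factors of ∂_1 are all 1, so H_0 = Z.
  H_1: rank ker ∂_1 − rank ∂_2 = (1 − 1) − 0 = 0, and there is no ∂_2, so H_1 = 0.

Hence the Betti numbers are b_0 = 1, b_1 = 0.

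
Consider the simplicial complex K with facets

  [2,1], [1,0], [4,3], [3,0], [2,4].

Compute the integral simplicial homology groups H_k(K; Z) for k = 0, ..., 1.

H_0 ≅ Z,  H_1 ≅ Z.

Take the total order 0 < 1 < 2 < 3 < 4 on the vertex set. Then K (dimension 1) consists of the simplices:

  0-simplices (5): [0], [1], [2], [3], [4]
  1-simplices (5): [0,1], [0,3], [1,2], [2,4], [3,4]

giving chain groups C_0 ≅ Z^5, C_1 ≅ Z^5.

The boundary map ∂_1: C_1 → C_0 maps an edge to its endpoints' difference, ∂[p,q] = q − p. For instance
  ∂[0,3] = [3] − [0].
The 5×5 boundary matrix has rank 4 and Smith normal form diag(1,1,1,1).

Now H_k = ker ∂_k / im ∂_{k+1}, so:

  H_0: rank C_0 − rank ∂_1 = 5 − 4 = 1, and the invariant factors of ∂_1 are all 1, so H_0 = Z.
  H_1: rank ker ∂_1 − rank ∂_2 = (5 − 4) − 0 = 1, and there is no ∂_2, so H_1 = Z.

As a check, the Euler characteristic is 5 − 5 = 0, which agrees with 1 − 1 = 0.
(K is a triangulation of the circle S^1.)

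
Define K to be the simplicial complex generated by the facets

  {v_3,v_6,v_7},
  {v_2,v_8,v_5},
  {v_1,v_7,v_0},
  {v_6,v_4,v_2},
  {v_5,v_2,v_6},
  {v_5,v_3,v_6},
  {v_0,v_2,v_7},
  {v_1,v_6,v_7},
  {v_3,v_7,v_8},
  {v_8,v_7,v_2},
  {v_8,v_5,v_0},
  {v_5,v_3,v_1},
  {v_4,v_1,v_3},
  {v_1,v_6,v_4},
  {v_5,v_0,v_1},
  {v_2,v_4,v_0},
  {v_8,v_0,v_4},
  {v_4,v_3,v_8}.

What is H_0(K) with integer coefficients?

K has 9 vertices, 27 edges, 18 triangles.
rank ∂_0 = 0, rank ∂_1 = 8 ⇒ b_0 = 9 − 0 − 8 = 1; all invariant factors of ∂_1 are 1 so no torsion. So H_0 = Z.

H_0 ≅ Z.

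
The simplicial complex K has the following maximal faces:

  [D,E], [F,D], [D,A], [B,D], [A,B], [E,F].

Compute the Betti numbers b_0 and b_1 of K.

b_0 = 1, b_1 = 2.

We work with the vertex ordering A < B < D < E < F. The simplices of K, each written with vertices in increasing order, are:

  0-simplices (5): A, B, D, E, F
  1-simplices (6): AB, AD, BD, DE, DF, EF

Hence C_0 ≅ Z^5, C_1 ≅ Z^6.

Boundary ∂_1: C_1 → C_0 is given by ∂[p,q] = [q] − [p]. For instance
  ∂BD = D − B.
As a 5×6 matrix over Z this has rank 4, with invariant factors (1,1,1,1).

Computing H_k = (kernel of ∂_k) / (image of ∂_{k+1}):

  H_0: rank C_0 − rank ∂_1 = 5 − 4 = 1, and the invariant factors of ∂_1 are all 1, so H_0 = Z.
  H_1: rank ker ∂_1 − rank ∂_2 = (6 − 4) − 0 = 2, and there is no ∂_2, so H_1 = Z^2.

Hence the Betti numbers are b_0 = 1, b_1 = 2.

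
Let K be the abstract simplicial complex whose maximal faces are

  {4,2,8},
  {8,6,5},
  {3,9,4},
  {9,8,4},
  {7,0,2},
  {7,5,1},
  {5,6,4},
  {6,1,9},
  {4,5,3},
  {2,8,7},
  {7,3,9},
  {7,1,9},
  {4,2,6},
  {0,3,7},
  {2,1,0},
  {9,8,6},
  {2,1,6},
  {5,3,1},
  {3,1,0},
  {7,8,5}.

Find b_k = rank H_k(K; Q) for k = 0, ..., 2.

b_0 = 1, b_1 = 1, b_2 = 0.

We work with the vertex ordering 0 < 1 < 2 < 3 < 4 < 5 < 6 < 7 < 8 < 9. The simplices of K, each written with vertices in increasing order, are:

  0-simplices (10): [0], [1], [2], [3], [4], [5], [6], [7], [8], [9]
  1-simplices (30): (30 of them)
  2-simplices (20): (20 of them)

giving chain groups C_0 ≅ Z^10, C_1 ≅ Z^30, C_2 ≅ Z^20.

Boundary ∂_1: C_1 → C_0 maps an edge to its endpoints' difference, ∂[p,q] = q − p. For instance
  ∂[4,6] = [6] − [4].
The resulting 10×30 matrix has rank 9, and its Smith normal form has invariant factors (1,1,1,1,1,1,1,1,1).

The boundary map ∂_2: C_2 → C_1 acts by ∂[p,q,r] = [q,r] − [p,r] + [p,q]. For instance
  ∂[1,2,6] = [2,6] − [1,6] + [1,2],
  ∂[4,5,6] = [5,6] − [4,6] + [4,5].
As a 30×20 matrix over Z this has rank 20, with invariant factors (1,1,1,1,1,1,1,1,1,1,1,1,1,1,1,1,1,1,1,2).

Reading off H_k = ker ∂_k / im ∂_{k+1}:

  H_0: rank C_0 − rank ∂_1 = 10 − 9 = 1, and the invariant factors of ∂_1 are all 1, so H_0 = Z.
  H_1: rank ker ∂_1 − rank ∂_2 = (30 − 9) − 20 = 1, and ∂_2 has invariant factor 2 > 1, so H_1 = Z ⊕ Z/2Z.
  H_2: rank ker ∂_2 − rank ∂_3 = (20 − 20) − 0 = 0, and there is no ∂_3, so H_2 = 0.

(K is a triangulation of the Klein bottle.)

Hence the Betti numbers are b_0 = 1, b_1 = 1, b_2 = 0.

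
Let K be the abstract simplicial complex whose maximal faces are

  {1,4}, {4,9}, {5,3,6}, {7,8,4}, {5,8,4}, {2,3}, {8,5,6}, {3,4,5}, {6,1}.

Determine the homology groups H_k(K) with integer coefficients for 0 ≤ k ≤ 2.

H_0 ≅ Z,  H_1 ≅ Z,  H_2 = 0.

Take the total order 1 < 2 < 3 < 4 < 5 < 6 < 7 < 8 < 9 on the vertex set. Then K (dimension 2) consists of the simplices:

  0-simplices (9): [1], [2], [3], [4], [5], [6], [7], [8], [9]
  1-simplices (14): [1,4], [1,6], [2,3], [3,4], [3,5], [3,6], [4,5], [4,7], [4,8], [4,9], [5,6], [5,8], [6,8], [7,8]
  2-simplices (5): [3,4,5], [3,5,6], [4,5,8], [4,7,8], [5,6,8]

giving chain groups C_0 ≅ Z^9, C_1 ≅ Z^14, C_2 ≅ Z^5.

∂_1: C_1 → C_0 is given by ∂[p,q] = [q] − [p]. For instance
  ∂[4,7] = [7] − [4].
This gives a 9×14 integer matrix of rank 8; reducing to Smith normal form yields diagonal entries (1,1,1,1,1,1,1,1).

∂_2: C_2 → C_1 maps a triangle to the signed sum of its edges. For instance
  ∂[5,6,8] = [6,8] − [5,8] + [5,6],
  ∂[3,5,6] = [5,6] − [3,6] + [3,5].
As a 14×5 matrix over Z this has rank 5, with invariant factors (1,1,1,1,1).

Computing H_k = (kernel of ∂_k) / (image of ∂_{k+1}):

  H_0: rank C_0 − rank ∂_1 = 9 − 8 = 1, and the invariant factors of ∂_1 are all 1, so H_0 ≅ Z.
  H_1: rank ker ∂_1 − rank ∂_2 = (14 − 8) − 5 = 1, and the invariant factors of ∂_2 are all 1, so H_1 ≅ Z.
  H_2: rank ker ∂_2 − rank ∂_3 = (5 − 5) − 0 = 0, and there is no ∂_3, so H_2 ≅ 0.

As a check, the Euler characteristic is 9 − 14 + 5 = 0, which agrees with 1 − 1 + 0 = 0.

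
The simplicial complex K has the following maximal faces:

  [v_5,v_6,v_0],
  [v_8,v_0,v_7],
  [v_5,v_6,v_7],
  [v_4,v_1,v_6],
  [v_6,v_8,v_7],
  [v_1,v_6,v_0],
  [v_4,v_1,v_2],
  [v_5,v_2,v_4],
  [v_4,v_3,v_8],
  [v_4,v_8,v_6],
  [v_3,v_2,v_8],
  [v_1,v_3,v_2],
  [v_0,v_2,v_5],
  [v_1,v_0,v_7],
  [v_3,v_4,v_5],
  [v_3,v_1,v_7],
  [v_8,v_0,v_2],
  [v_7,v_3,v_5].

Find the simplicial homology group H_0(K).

Order the vertices as v_0 < v_1 < v_2 < v_3 < v_4 < v_5 < v_6 < v_7 < v_8. Listing each simplex with vertices in this order, K has dimension 2 with simplices:

  0-simplices (9): [v_0], [v_1], [v_2], [v_3], [v_4], [v_5], [v_6], [v_7], [v_8]
  1-simplices (27): (27 of them)
  2-simplices (18): (18 of them)

giving chain groups C_0 ≅ Z^9, C_1 ≅ Z^27, C_2 ≅ Z^18.

∂_1: C_1 → C_0 sends each edge [p,q] (with p < q) to q − p. For instance
  ∂[v_6,v_8] = [v_8] − [v_6].
This gives a 9×27 integer matrix of rank 8; reducing to Smith normal form yields diagonal entries (1,1,1,1,1,1,1,1).

The boundary map ∂_2: C_2 → C_1 maps a triangle to the signed sum of its edges. For instance
  ∂[v_3,v_5,v_7] = [v_5,v_7] − [v_3,v_7] + [v_3,v_5],
  ∂[v_0,v_5,v_6] = [v_5,v_6] − [v_0,v_6] + [v_0,v_5].
This gives a 27×18 integer matrix of rank 18; reducing to Smith normal form yields diagonal entries (1,1,1,1,1,1,1,1,1,1,1,1,1,1,1,1,1,2).

Now H_k = ker ∂_k / im ∂_{k+1}, so:

  H_0: rank C_0 − rank ∂_1 = 9 − 8 = 1, and the invariant factors of ∂_1 are all 1, so H_0 = Z.

(K is a triangulation of the Klein bottle.)

H_0 = Z.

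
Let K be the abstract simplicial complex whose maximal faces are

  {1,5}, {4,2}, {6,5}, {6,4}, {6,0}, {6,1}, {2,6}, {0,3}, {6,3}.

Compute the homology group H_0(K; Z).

H_0 = Z.

K has 7 vertices, 9 edges.
rank ∂_0 = 0, rank ∂_1 = 6 ⇒ b_0 = 7 − 0 − 6 = 1; all invariant factors of ∂_1 are 1 so no torsion. So H_0 ≅ Z.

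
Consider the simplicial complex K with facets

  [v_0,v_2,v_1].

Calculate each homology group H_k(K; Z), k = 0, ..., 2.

We work with the vertex ordering v_0 < v_1 < v_2. The simplices of K, each written with vertices in increasing order, are:

  0-simplices (3): [v_0], [v_1], [v_2]
  1-simplices (3): [v_0,v_1], [v_0,v_2], [v_1,v_2]
  2-simplices (1): [v_0,v_1,v_2]

so the chain groups are C_0 ≅ Z^3, C_1 ≅ Z^3, C_2 ≅ Z^1.

Boundary ∂_1: C_1 → C_0 maps an edge to its endpoints' difference, ∂[p,q] = q − p. For instance
  ∂[v_0,v_2] = [v_2] − [v_0].
The resulting 3×3 matrix has rank 2, and its Smith normal form has invariant factors (1,1).

Boundary ∂_2: C_2 → C_1 acts by ∂[p,q,r] = [q,r] − [p,r] + [p,q]. For instance
  ∂[v_0,v_1,v_2] = [v_1,v_2] − [v_0,v_2] + [v_0,v_1].
The 3×1 boundary matrix has rank 1 and Smith normal form diag(1).

Now H_k = ker ∂_k / im ∂_{k+1}, so:

  H_0: rank C_0 − rank ∂_1 = 3 − 2 = 1, and the invariant factors of ∂_1 are all 1, so H_0 ≅ Z.
  H_1: rank ker ∂_1 − rank ∂_2 = (3 − 2) − 1 = 0, and the invariant factors of ∂_2 are all 1, so H_1 ≅ 0.
  H_2: rank ker ∂_2 − rank ∂_3 = (1 − 1) − 0 = 0, and there is no ∂_3, so H_2 ≅ 0.

As a check, the Euler characteristic is 3 − 3 + 1 = 1, which agrees with 1 − 0 + 0 = 1.

H_0 = Z,  H_1 = 0,  H_2 = 0.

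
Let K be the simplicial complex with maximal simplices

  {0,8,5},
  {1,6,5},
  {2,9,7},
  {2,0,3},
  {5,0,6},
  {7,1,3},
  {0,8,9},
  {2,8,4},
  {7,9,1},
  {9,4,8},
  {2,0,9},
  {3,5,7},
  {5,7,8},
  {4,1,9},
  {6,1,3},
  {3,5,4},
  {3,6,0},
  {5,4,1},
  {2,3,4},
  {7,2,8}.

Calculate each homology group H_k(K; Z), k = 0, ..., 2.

Fix the vertex order 0 < 1 < 2 < 3 < 4 < 5 < 6 < 7 < 8 < 9 and write every simplex with vertices in increasing order. Then dim K = 2 and the simplices of K are:

  0-simplices (10): [0], [1], [2], [3], [4], [5], [6], [7], [8], [9]
  1-simplices (30): (30 of them)
  2-simplices (20): (20 of them)

giving chain groups C_0 ≅ Z^10, C_1 ≅ Z^30, C_2 ≅ Z^20.

∂_1: C_1 → C_0 is given by ∂[p,q] = [q] − [p].
The resulting 10×30 matrix has rank 9, and its Smith normal form has invariant factors (1,1,1,1,1,1,1,1,1).

The boundary map ∂_2: C_2 → C_1 acts by ∂[p,q,r] = [q,r] − [p,r] + [p,q]. For instance
  ∂[1,4,5] = [4,5] − [1,5] + [1,4],
  ∂[2,7,9] = [7,9] − [2,9] + [2,7].
The resulting 30×20 matrix has rank 20, and its Smith normal form has invariant factors (1,1,1,1,1,1,1,1,1,1,1,1,1,1,1,1,1,1,1,2).

Reading off H_k = ker ∂_k / im ∂_{k+1}:

  H_0: rank C_0 − rank ∂_1 = 10 − 9 = 1, and the invariant factors of ∂_1 are all 1, so H_0 ≅ Z.
  H_1: rank ker ∂_1 − rank ∂_2 = (30 − 9) − 20 = 1, and ∂_2 has invariant factor 2 > 1, so H_1 ≅ Z ⊕ Z/2Z.
  H_2: rank ker ∂_2 − rank ∂_3 = (20 − 20) − 0 = 0, and there is no ∂_3, so H_2 ≅ 0.

As a check, the Euler characteristic is 10 − 30 + 20 = 0, which agrees with 1 − 1 + 0 = 0.
(K is a triangulation of the Klein bottle.)

H_0 = Z,  H_1 = Z ⊕ Z/2Z,  H_2 = 0.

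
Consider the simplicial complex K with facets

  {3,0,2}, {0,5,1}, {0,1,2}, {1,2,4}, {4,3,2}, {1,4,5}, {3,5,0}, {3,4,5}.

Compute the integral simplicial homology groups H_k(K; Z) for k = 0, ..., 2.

Take the total order 0 < 1 < 2 < 3 < 4 < 5 on the vertex set. Then K (dimension 2) consists of the simplices:

  0-simplices (6): [0], [1], [2], [3], [4], [5]
  1-simplices (12): [0,1], [0,2], [0,3], [0,5], [1,2], [1,4], [1,5], [2,3], [2,4], [3,4], [3,5], [4,5]
  2-simplices (8): [0,1,2], [0,1,5], [0,2,3], [0,3,5], [1,2,4], [1,4,5], [2,3,4], [3,4,5]

so the chain groups are C_0 ≅ Z^6, C_1 ≅ Z^12, C_2 ≅ Z^8.

Boundary ∂_1: C_1 → C_0 is given by ∂[p,q] = [q] − [p].
The resulting 6×12 matrix has rank 5, and its Smith normal form has invariant factors (1,1,1,1,1).

∂_2: C_2 → C_1 maps a triangle to the signed sum of its edges. For instance
  ∂[0,1,2] = [1,2] − [0,2] + [0,1],
  ∂[0,2,3] = [2,3] − [0,3] + [0,2].
The resulting 12×8 matrix has rank 7, and its Smith normal form has invariant factors (1,1,1,1,1,1,1).

From H_k ≅ ker(∂_k) / im(∂_{k+1}) we obtain:

  H_0: rank C_0 − rank ∂_1 = 6 − 5 = 1, and the invariant factors of ∂_1 are all 1, so H_0 ≅ Z.
  H_1: rank ker ∂_1 − rank ∂_2 = (12 − 5) − 7 = 0, and the invariant factors of ∂_2 are all 1, so H_1 ≅ 0.
  H_2: rank ker ∂_2 − rank ∂_3 = (8 − 7) − 0 = 1, and there is no ∂_3, so H_2 ≅ Z.

As a check, the Euler characteristic is 6 − 12 + 8 = 2, which agrees with 1 − 0 + 1 = 2.

H_0 ≅ Z,  H_1 = 0,  H_2 ≅ Z.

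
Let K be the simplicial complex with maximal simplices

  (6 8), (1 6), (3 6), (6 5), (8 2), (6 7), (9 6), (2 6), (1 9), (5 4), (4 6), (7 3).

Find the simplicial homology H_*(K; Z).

H_0 = Z,  H_1 = Z^4.

Take the total order 1 < 2 < 3 < 4 < 5 < 6 < 7 < 8 < 9 on the vertex set. Then K (dimension 1) consists of the simplices:

  0-simplices (9): [1], [2], [3], [4], [5], [6], [7], [8], [9]
  1-simplices (12): [1,6], [1,9], [2,6], [2,8], [3,6], [3,7], [4,5], [4,6], [5,6], [6,7], [6,8], [6,9]

so the chain groups are C_0 ≅ Z^9, C_1 ≅ Z^12.

Boundary ∂_1: C_1 → C_0 is given by ∂[p,q] = [q] − [p].
This gives a 9×12 integer matrix of rank 8; reducing to Smith normal form yields diagonal entries (1,1,1,1,1,1,1,1).

From H_k ≅ ker(∂_k) / im(∂_{k+1}) we obtain:

  H_0: rank C_0 − rank ∂_1 = 9 − 8 = 1, and the invariant factors of ∂_1 are all 1, so H_0 ≅ Z.
  H_1: rank ker ∂_1 − rank ∂_2 = (12 − 8) − 0 = 4, and there is no ∂_2, so H_1 ≅ Z^4.

(K is a triangulation of a wedge of 4 circles.)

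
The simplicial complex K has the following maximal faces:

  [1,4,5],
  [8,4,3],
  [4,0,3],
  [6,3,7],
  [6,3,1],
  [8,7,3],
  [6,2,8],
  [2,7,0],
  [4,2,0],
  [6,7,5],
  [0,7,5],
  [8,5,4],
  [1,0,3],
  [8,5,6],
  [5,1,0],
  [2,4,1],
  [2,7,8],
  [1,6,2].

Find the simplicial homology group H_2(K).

H_2 ≅ 0.

Order the vertices as 0 < 1 < 2 < 3 < 4 < 5 < 6 < 7 < 8. Listing each simplex with vertices in this order, K has dimension 2 with simplices:

  0-simplices (9): [0], [1], [2], [3], [4], [5], [6], [7], [8]
  1-simplices (27): (27 of them)
  2-simplices (18): [0,1,3], [0,1,5], [0,2,4], [0,2,7], [0,3,4], [0,5,7], [1,2,4], [1,2,6], [1,3,6], [1,4,5], [2,6,8], [2,7,8], [3,4,8], [3,6,7], [3,7,8], [4,5,8], [5,6,7], [5,6,8]

giving chain groups C_0 ≅ Z^9, C_1 ≅ Z^27, C_2 ≅ Z^18.

Boundary ∂_1: C_1 → C_0 is given by ∂[p,q] = [q] − [p].
This gives a 9×27 integer matrix of rank 8; reducing to Smith normal form yields diagonal entries (1,1,1,1,1,1,1,1).

The boundary map ∂_2: C_2 → C_1 sends each 2-simplex [p,q,r] to [q,r] − [p,r] + [p,q]. For instance
  ∂[0,1,5] = [1,5] − [0,5] + [0,1],
  ∂[1,4,5] = [4,5] − [1,5] + [1,4].
As a 27×18 matrix over Z this has rank 18, with invariant factors (1,1,1,1,1,1,1,1,1,1,1,1,1,1,1,1,1,2).

Now H_k = ker ∂_k / im ∂_{k+1}, so:

  H_2: rank ker ∂_2 − rank ∂_3 = (18 − 18) − 0 = 0, and there is no ∂_3, so H_2 = 0.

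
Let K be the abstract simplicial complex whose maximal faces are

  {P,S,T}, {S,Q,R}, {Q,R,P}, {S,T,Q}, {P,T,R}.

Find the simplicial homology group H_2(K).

Fix the vertex order P < Q < R < S < T and write every simplex with vertices in increasing order. Then dim K = 2 and the simplices of K are:

  0-simplices (5): P, Q, R, S, T
  1-simplices (10): PQ, PR, PS, PT, QR, QS, QT, RS, RT, ST
  2-simplices (5): PQR, PRT, PST, QRS, QST

giving chain groups C_0 ≅ Z^5, C_1 ≅ Z^10, C_2 ≅ Z^5.

The boundary map ∂_1: C_1 → C_0 sends each edge [p,q] (with p < q) to q − p. For instance
  ∂PS = S − P.
As a 5×10 matrix over Z this has rank 4, with invariant factors (1,1,1,1).

The boundary map ∂_2: C_2 → C_1 sends each 2-simplex [p,q,r] to [q,r] − [p,r] + [p,q]. For instance
  ∂QRS = RS − QS + QR,
  ∂QST = ST − QT + QS.
The resulting 10×5 matrix has rank 5, and its Smith normal form has invariant factors (1,1,1,1,1).

Computing H_k = (kernel of ∂_k) / (image of ∂_{k+1}):

  H_2: rank ker ∂_2 − rank ∂_3 = (5 − 5) − 0 = 0, and there is no ∂_3, so H_2 = 0.

H_2 = 0.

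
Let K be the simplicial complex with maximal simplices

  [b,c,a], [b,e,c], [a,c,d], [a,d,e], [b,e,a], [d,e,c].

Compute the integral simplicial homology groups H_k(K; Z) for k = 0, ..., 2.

Order the vertices as a < b < c < d < e. Listing each simplex with vertices in this order, K has dimension 2 with simplices:

  0-simplices (5): a, b, c, d, e
  1-simplices (9): ab, ac, ad, ae, bc, be, cd, ce, de
  2-simplices (6): abc, abe, acd, ade, bce, cde

giving chain groups C_0 ≅ Z^5, C_1 ≅ Z^9, C_2 ≅ Z^6.

Boundary ∂_1: C_1 → C_0 sends each edge [p,q] (with p < q) to q − p. For instance
  ∂cd = d − c.
The resulting 5×9 matrix has rank 4, and its Smith normal form has invariant factors (1,1,1,1).

∂_2: C_2 → C_1 maps a triangle to the signed sum of its edges. For instance
  ∂bce = ce − be + bc,
  ∂abe = be − ae + ab.
The resulting 9×6 matrix has rank 5, and its Smith normal form has invariant factors (1,1,1,1,1).

Computing H_k = (kernel of ∂_k) / (image of ∂_{k+1}):

  H_0: rank C_0 − rank ∂_1 = 5 − 4 = 1, and the invariant factors of ∂_1 are all 1, so H_0 = Z.
  H_1: rank ker ∂_1 − rank ∂_2 = (9 − 4) − 5 = 0, and the invariant factors of ∂_2 are all 1, so H_1 = 0.
  H_2: rank ker ∂_2 − rank ∂_3 = (6 − 5) − 0 = 1, and there is no ∂_3, so H_2 = Z.

H_0 ≅ Z,  H_1 = 0,  H_2 ≅ Z.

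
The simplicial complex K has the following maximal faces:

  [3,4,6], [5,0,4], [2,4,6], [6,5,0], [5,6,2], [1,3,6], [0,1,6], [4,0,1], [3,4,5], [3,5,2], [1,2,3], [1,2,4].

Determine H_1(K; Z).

H_1 ≅ Z/2.

K has 7 vertices, 18 edges, 12 triangles.
rank ∂_1 = 6, rank ∂_2 = 12 ⇒ b_1 = 18 − 6 − 12 = 0; ∂_2 has invariant factor(s) [2] giving torsion. So H_1 ≅ Z/2.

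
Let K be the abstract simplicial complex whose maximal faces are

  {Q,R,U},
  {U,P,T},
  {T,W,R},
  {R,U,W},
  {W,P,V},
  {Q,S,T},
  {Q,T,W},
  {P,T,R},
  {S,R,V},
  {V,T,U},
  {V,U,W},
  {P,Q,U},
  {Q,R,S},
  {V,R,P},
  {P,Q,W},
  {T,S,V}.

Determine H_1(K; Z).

Fix the vertex order P < Q < R < S < T < U < V < W and write every simplex with vertices in increasing order. Then dim K = 2 and the simplices of K are:

  0-simplices (8): P, Q, R, S, T, U, V, W
  1-simplices (24): PQ, PR, PT, PU, PV, PW, QR, QS, QT, QU, QW, RS, RT, RU, RV, RW, ST, SV, TU, TV, TW, UV, UW, VW
  2-simplices (16): PQU, PQW, PRT, PRV, PTU, PVW, QRS, QRU, QST, QTW, RSV, RTW, RUW, STV, TUV, UVW

so the chain groups are C_0 ≅ Z^8, C_1 ≅ Z^24, C_2 ≅ Z^16.

Boundary ∂_1: C_1 → C_0 is given by ∂[p,q] = [q] − [p].
This gives a 8×24 integer matrix of rank 7; reducing to Smith normal form yields diagonal entries (1,1,1,1,1,1,1).

Boundary ∂_2: C_2 → C_1 acts by ∂[p,q,r] = [q,r] − [p,r] + [p,q]. For instance
  ∂RTW = TW − RW + RT,
  ∂RSV = SV − RV + RS.
This gives a 24×16 integer matrix of rank 15; reducing to Smith normal form yields diagonal entries (1,1,1,1,1,1,1,1,1,1,1,1,1,1,1).

Computing H_k = (kernel of ∂_k) / (image of ∂_{k+1}):

  H_1: rank ker ∂_1 − rank ∂_2 = (24 − 7) − 15 = 2, and the invariant factors of ∂_2 are all 1, so H_1 = Z^2.

H_1 = Z^2.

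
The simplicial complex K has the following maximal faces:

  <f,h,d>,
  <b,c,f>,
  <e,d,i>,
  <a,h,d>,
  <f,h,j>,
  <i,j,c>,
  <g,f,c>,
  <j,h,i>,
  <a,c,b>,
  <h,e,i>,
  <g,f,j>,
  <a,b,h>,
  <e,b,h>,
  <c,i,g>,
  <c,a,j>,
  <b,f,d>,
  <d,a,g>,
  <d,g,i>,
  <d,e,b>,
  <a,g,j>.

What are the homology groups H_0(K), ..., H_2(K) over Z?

H_0 = Z,  H_1 = Z ⊕ Z_2,  H_2 = 0.

We work with the vertex ordering a < b < c < d < e < f < g < h < i < j. The simplices of K, each written with vertices in increasing order, are:

  0-simplices (10): a, b, c, d, e, f, g, h, i, j
  1-simplices (30): ab, ac, ad, ag, ah, aj, bc, bd, be, bf, bh, cf, cg, ci, cj, de, df, dg, dh, di, eh, ei, fg, fh, fj, gi, gj, hi, hj, ij
  2-simplices (20): abc, abh, acj, adg, adh, agj, bcf, bde, bdf, beh, cfg, cgi, cij, dei, dfh, dgi, ehi, fgj, fhj, hij

so the chain groups are C_0 ≅ Z^10, C_1 ≅ Z^30, C_2 ≅ Z^20.

Boundary ∂_1: C_1 → C_0 maps an edge to its endpoints' difference, ∂[p,q] = q − p. For instance
  ∂ac = c − a.
The 10×30 boundary matrix has rank 9 and Smith normal form diag(1,1,1,1,1,1,1,1,1).

The boundary map ∂_2: C_2 → C_1 maps a triangle to the signed sum of its edges. For instance
  ∂cij = ij − cj + ci,
  ∂dfh = fh − dh + df.
This gives a 30×20 integer matrix of rank 20; reducing to Smith normal form yields diagonal entries (1,1,1,1,1,1,1,1,1,1,1,1,1,1,1,1,1,1,1,2).

Reading off H_k = ker ∂_k / im ∂_{k+1}:

  H_0: rank C_0 − rank ∂_1 = 10 − 9 = 1, and the invariant factors of ∂_1 are all 1, so H_0 ≅ Z.
  H_1: rank ker ∂_1 − rank ∂_2 = (30 − 9) − 20 = 1, and ∂_2 has invariant factor 2 > 1, so H_1 ≅ Z ⊕ Z_2.
  H_2: rank ker ∂_2 − rank ∂_3 = (20 − 20) − 0 = 0, and there is no ∂_3, so H_2 ≅ 0.

(K is a triangulation of the Klein bottle.)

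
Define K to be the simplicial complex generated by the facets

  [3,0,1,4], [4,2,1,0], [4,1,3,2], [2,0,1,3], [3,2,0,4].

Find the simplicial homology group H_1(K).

Order the vertices as 0 < 1 < 2 < 3 < 4. Listing each simplex with vertices in this order, K has dimension 3 with simplices:

  0-simplices (5): [0], [1], [2], [3], [4]
  1-simplices (10): [0,1], [0,2], [0,3], [0,4], [1,2], [1,3], [1,4], [2,3], [2,4], [3,4]
  2-simplices (10): [0,1,2], [0,1,3], [0,1,4], [0,2,3], [0,2,4], [0,3,4], [1,2,3], [1,2,4], [1,3,4], [2,3,4]
  3-simplices (5): [0,1,2,3], [0,1,2,4], [0,1,3,4], [0,2,3,4], [1,2,3,4]

Hence C_0 ≅ Z^5, C_1 ≅ Z^10, C_2 ≅ Z^10, C_3 ≅ Z^5.

Boundary ∂_1: C_1 → C_0 is given by ∂[p,q] = [q] − [p]. For instance
  ∂[0,4] = [4] − [0].
The resulting 5×10 matrix has rank 4, and its Smith normal form has invariant factors (1,1,1,1).

∂_2: C_2 → C_1 maps a triangle to the signed sum of its edges. For instance
  ∂[0,1,2] = [1,2] − [0,2] + [0,1],
  ∂[0,2,3] = [2,3] − [0,3] + [0,2].
As a 10×10 matrix over Z this has rank 6, with invariant factors (1,1,1,1,1,1).

The boundary map ∂_3: C_3 → C_2 sends each 3-simplex σ to the alternating sum Σ_i (−1)^i (σ with its i-th vertex removed). For instance
  ∂[0,2,3,4] = [2,3,4] − [0,3,4] + [0,2,4] − [0,2,3],
  ∂[0,1,3,4] = [1,3,4] − [0,3,4] + [0,1,4] − [0,1,3].
As a 10×5 matrix over Z this has rank 4, with invariant factors (1,1,1,1).

Now H_k = ker ∂_k / im ∂_{k+1}, so:

  H_1: rank ker ∂_1 − rank ∂_2 = (10 − 4) − 6 = 0, and the invariant factors of ∂_2 are all 1, so H_1 ≅ 0.

H_1 = 0.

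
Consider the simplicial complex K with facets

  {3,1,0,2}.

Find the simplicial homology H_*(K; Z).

H_0 ≅ Z,  H_1 = 0,  H_2 = 0,  H_3 = 0.

We work with the vertex ordering 0 < 1 < 2 < 3. The simplices of K, each written with vertices in increasing order, are:

  0-simplices (4): [0], [1], [2], [3]
  1-simplices (6): [0,1], [0,2], [0,3], [1,2], [1,3], [2,3]
  2-simplices (4): [0,1,2], [0,1,3], [0,2,3], [1,2,3]
  3-simplices (1): [0,1,2,3]

giving chain groups C_0 ≅ Z^4, C_1 ≅ Z^6, C_2 ≅ Z^4, C_3 ≅ Z^1.

∂_1: C_1 → C_0 sends each edge [p,q] (with p < q) to q − p.
The resulting 4×6 matrix has rank 3, and its Smith normal form has invariant factors (1,1,1).

Boundary ∂_2: C_2 → C_1 maps a triangle to the signed sum of its edges. For instance
  ∂[0,1,3] = [1,3] − [0,3] + [0,1],
  ∂[1,2,3] = [2,3] − [1,3] + [1,2].
This gives a 6×4 integer matrix of rank 3; reducing to Smith normal form yields diagonal entries (1,1,1).

∂_3: C_3 → C_2 sends each 3-simplex σ to the alternating sum Σ_i (−1)^i (σ with its i-th vertex removed). For instance
  ∂[0,1,2,3] = [1,2,3] − [0,2,3] + [0,1,3] − [0,1,2].
As a 4×1 matrix over Z this has rank 1, with invariant factors (1).

Now H_k = ker ∂_k / im ∂_{k+1}, so:

  H_0: rank C_0 − rank ∂_1 = 4 − 3 = 1, and the invariant factors of ∂_1 are all 1, so H_0 ≅ Z.
  H_1: rank ker ∂_1 − rank ∂_2 = (6 − 3) − 3 = 0, and the invariant factors of ∂_2 are all 1, so H_1 ≅ 0.
  H_2: rank ker ∂_2 − rank ∂_3 = (4 − 3) − 1 = 0, and the invariant factors of ∂_3 are all 1, so H_2 ≅ 0.
  H_3: rank ker ∂_3 − rank ∂_4 = (1 − 1) − 0 = 0, and there is no ∂_4, so H_3 ≅ 0.

As a check, the Euler characteristic is 4 − 6 + 4 − 1 = 1, which agrees with 1 − 0 + 0 − 0 = 1.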